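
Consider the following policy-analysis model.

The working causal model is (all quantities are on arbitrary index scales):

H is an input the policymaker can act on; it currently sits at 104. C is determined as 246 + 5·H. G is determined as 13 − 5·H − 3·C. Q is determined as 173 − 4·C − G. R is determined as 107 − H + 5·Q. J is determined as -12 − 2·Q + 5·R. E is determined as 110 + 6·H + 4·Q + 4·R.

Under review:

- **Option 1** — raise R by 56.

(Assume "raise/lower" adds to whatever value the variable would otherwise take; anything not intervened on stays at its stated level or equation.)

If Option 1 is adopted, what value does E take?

-1094

Option 1 (R + 56):
  H = 104
  C = 246 + 5·104 = 766
  G = 13 − 5·104 − 3·766 = -2805
  Q = 173 − 4·766 − (-2805) = -86
  R = 107 − 104 + 5·(-86) (+56 from intervention) = -371
  E = 110 + 6·104 + 4·(-86) + 4·(-371) = -1094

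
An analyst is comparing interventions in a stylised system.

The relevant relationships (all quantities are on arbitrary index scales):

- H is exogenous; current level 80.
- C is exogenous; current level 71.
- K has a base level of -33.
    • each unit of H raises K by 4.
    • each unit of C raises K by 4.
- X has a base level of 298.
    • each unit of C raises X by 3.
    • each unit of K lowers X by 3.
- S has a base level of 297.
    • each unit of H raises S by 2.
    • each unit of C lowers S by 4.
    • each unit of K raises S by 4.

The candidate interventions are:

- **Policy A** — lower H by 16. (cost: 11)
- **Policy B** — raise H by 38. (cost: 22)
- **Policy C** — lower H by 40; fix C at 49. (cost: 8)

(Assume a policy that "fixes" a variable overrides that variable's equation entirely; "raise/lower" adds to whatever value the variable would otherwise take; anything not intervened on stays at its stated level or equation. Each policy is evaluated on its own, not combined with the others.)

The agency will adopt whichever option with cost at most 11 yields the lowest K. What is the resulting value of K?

Policy A (H − 16):
  H = 80 − 16 = 64
  C = 71
  K = -33 + 4·64 + 4·71 = 507
Policy C (H − 40, C := 49):
  H = 80 − 40 = 40
  C = 49
  K = -33 + 4·40 + 4·49 = 323
Comparing — Policy A: K=507, Policy C: K=323. Lowest is 323 (Policy C).

323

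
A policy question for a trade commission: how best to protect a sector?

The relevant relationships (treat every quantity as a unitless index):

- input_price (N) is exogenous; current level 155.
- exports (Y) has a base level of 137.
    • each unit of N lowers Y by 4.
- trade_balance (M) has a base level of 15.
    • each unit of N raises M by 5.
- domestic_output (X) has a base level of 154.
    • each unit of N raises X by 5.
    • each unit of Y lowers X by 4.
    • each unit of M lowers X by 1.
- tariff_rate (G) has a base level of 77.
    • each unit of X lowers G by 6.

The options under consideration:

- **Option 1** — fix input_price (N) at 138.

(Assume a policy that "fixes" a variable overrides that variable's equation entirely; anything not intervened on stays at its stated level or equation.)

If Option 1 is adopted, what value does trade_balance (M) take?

Option 1 (N := 138):
  N = 138
  M = 15 + 5·138 = 705

705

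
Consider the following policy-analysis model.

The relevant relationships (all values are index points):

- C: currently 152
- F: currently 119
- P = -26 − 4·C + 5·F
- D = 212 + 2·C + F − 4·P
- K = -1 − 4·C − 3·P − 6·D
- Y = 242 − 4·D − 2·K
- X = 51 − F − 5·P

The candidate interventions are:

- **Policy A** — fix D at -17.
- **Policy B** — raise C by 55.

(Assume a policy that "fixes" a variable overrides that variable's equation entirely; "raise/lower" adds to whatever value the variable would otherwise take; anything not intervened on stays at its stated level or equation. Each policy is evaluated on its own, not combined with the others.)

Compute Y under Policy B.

Policy B (C + 55):
  C = 152 + 55 = 207
  F = 119
  P = -26 − 4·207 + 5·119 = -259
  D = 212 + 2·207 + 119 − 4·(-259) = 1781
  K = -1 − 4·207 − 3·(-259) − 6·1781 = -10738
  Y = 242 − 4·1781 − 2·(-10738) = 14594

14594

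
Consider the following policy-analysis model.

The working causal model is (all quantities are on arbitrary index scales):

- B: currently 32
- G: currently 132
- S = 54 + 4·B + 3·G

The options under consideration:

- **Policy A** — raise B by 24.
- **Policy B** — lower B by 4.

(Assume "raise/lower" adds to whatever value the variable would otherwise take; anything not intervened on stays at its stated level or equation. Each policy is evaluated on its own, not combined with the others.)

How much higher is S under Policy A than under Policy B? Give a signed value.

Policy A (B + 24):
  B = 32 + 24 = 56
  G = 132
  S = 54 + 4·56 + 3·132 = 674
Policy B (B − 4):
  B = 32 − 4 = 28
  G = 132
  S = 54 + 4·28 + 3·132 = 562
S: 674 − 562 = 112

112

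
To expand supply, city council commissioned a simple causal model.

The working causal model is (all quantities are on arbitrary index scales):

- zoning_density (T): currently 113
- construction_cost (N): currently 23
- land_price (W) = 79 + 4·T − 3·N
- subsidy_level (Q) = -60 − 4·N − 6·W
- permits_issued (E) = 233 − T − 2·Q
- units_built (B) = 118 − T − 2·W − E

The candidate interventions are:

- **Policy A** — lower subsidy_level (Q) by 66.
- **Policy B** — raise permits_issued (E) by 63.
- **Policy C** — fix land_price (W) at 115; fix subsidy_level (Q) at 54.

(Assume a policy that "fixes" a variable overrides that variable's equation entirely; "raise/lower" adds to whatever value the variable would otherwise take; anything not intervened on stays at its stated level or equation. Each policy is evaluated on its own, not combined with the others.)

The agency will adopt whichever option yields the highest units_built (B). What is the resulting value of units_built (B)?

Policy A (Q − 66):
  T = 113
  N = 23
  W = 79 + 4·113 − 3·23 = 462
  Q = -60 − 4·23 − 6·462 (−66 from intervention) = -2990
  E = 233 − 113 − 2·(-2990) = 6100
  B = 118 − 113 − 2·462 − 6100 = -7019
Policy B (E + 63):
  T = 113
  N = 23
  W = 79 + 4·113 − 3·23 = 462
  Q = -60 − 4·23 − 6·462 = -2924
  E = 233 − 113 − 2·(-2924) (+63 from intervention) = 6031
  B = 118 − 113 − 2·462 − 6031 = -6950
Policy C (W := 115, Q := 54):
  T = 113
  N = 23
  W = 115
  Q = 54
  E = 233 − 113 − 2·54 = 12
  B = 118 − 113 − 2·115 − 12 = -237
Comparing — Policy A: B=-7019, Policy B: B=-6950, Policy C: B=-237. Highest is -237 (Policy C).

-237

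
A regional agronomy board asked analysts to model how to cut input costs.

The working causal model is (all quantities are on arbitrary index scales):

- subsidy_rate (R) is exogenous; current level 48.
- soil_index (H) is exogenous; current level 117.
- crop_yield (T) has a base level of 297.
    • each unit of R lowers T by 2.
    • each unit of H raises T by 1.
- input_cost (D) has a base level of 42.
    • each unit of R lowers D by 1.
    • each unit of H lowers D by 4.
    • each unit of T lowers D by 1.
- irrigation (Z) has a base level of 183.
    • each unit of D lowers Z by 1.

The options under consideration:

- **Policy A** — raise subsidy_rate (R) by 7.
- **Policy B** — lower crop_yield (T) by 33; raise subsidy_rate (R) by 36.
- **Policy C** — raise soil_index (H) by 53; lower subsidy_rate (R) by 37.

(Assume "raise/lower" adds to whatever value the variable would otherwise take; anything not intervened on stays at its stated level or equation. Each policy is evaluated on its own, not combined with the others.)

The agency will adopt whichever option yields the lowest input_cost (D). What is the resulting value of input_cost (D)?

Policy A (R + 7):
  R = 48 + 7 = 55
  H = 117
  T = 297 − 2·55 + 117 = 304
  D = 42 − 55 − 4·117 − 304 = -785
Policy B (T − 33, R + 36):
  R = 48 + 36 = 84
  H = 117
  T = 297 − 2·84 + 117 (−33 from intervention) = 213
  D = 42 − 84 − 4·117 − 213 = -723
Policy C (H + 53, R − 37):
  R = 48 − 37 = 11
  H = 117 + 53 = 170
  T = 297 − 2·11 + 170 = 445
  D = 42 − 11 − 4·170 − 445 = -1094
Comparing — Policy A: D=-785, Policy B: D=-723, Policy C: D=-1094. Lowest is -1094 (Policy C).

-1094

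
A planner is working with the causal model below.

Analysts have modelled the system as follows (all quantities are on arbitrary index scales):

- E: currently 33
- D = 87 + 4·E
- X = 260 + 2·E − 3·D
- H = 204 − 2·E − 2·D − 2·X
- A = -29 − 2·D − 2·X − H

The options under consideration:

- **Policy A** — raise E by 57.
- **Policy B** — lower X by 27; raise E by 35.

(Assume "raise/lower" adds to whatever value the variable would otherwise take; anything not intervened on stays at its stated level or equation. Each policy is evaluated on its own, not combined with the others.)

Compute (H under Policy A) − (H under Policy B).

166

Policy A (E + 57):
  E = 33 + 57 = 90
  D = 87 + 4·90 = 447
  X = 260 + 2·90 − 3·447 = -901
  H = 204 − 2·90 − 2·447 − 2·(-901) = 932
Policy B (X − 27, E + 35):
  E = 33 + 35 = 68
  D = 87 + 4·68 = 359
  X = 260 + 2·68 − 3·359 (−27 from intervention) = -708
  H = 204 − 2·68 − 2·359 − 2·(-708) = 766
H: 932 − 766 = 166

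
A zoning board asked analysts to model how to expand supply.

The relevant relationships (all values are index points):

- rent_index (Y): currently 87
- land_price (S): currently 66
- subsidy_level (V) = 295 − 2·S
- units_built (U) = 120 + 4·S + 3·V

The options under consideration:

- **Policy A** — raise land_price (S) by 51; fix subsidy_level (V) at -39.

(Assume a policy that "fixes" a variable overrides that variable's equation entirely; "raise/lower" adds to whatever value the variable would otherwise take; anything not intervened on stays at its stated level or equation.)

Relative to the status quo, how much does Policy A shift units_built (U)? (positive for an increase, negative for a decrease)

-402

Baseline:
  S = 66
  V = 295 − 2·66 = 163
  U = 120 + 4·66 + 3·163 = 873
Policy A (S + 51, V := -39):
  S = 66 + 51 = 117
  V = -39
  U = 120 + 4·117 + 3·(-39) = 471
Change in U: 471 − 873 = -402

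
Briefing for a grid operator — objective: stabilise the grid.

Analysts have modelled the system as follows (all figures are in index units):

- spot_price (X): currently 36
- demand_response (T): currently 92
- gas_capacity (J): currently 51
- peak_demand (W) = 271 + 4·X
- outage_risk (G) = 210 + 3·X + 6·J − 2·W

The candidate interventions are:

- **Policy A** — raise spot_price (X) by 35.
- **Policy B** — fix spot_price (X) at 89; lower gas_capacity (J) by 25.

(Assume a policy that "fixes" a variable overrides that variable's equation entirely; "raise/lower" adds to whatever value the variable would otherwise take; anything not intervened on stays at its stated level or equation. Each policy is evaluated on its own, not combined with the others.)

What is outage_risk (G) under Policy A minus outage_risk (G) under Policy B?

240

Policy A (X + 35):
  X = 36 + 35 = 71
  J = 51
  W = 271 + 4·71 = 555
  G = 210 + 3·71 + 6·51 − 2·555 = -381
Policy B (X := 89, J − 25):
  X = 89
  J = 51 − 25 = 26
  W = 271 + 4·89 = 627
  G = 210 + 3·89 + 6·26 − 2·627 = -621
G: -381 − (-621) = 240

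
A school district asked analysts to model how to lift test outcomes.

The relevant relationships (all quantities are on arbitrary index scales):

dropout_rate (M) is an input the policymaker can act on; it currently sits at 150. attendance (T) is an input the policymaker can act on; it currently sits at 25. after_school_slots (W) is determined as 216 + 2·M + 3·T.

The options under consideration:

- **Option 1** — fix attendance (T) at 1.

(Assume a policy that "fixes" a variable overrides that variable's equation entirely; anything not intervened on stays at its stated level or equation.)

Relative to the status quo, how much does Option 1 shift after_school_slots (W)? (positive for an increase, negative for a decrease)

-72

Baseline:
  M = 150
  T = 25
  W = 216 + 2·150 + 3·25 = 591
Option 1 (T := 1):
  M = 150
  T = 1
  W = 216 + 2·150 + 3·1 = 519
Change in W: 519 − 591 = -72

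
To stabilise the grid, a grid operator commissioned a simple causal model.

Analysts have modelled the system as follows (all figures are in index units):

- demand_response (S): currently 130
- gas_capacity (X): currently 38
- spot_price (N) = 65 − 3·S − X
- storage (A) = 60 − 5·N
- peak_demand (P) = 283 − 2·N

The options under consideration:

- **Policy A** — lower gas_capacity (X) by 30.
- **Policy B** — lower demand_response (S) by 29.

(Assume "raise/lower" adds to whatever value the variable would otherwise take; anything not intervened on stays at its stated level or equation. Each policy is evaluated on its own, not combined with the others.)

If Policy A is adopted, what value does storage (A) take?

Policy A (X − 30):
  S = 130
  X = 38 − 30 = 8
  N = 65 − 3·130 − 8 = -333
  A = 60 − 5·(-333) = 1725

1725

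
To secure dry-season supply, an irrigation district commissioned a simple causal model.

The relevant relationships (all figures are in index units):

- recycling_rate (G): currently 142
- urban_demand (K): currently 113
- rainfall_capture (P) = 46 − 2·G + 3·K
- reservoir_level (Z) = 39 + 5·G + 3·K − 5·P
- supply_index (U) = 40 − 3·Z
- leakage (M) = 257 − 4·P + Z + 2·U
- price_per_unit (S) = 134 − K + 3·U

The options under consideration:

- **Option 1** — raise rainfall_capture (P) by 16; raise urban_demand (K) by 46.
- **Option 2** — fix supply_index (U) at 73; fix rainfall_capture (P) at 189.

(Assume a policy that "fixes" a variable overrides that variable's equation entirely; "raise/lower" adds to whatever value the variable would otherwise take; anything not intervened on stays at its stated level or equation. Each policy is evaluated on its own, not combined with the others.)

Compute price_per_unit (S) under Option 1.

Option 1 (P + 16, K + 46):
  G = 142
  K = 113 + 46 = 159
  P = 46 − 2·142 + 3·159 (+16 from intervention) = 255
  Z = 39 + 5·142 + 3·159 − 5·255 = -49
  U = 40 − 3·(-49) = 187
  S = 134 − 159 + 3·187 = 536

536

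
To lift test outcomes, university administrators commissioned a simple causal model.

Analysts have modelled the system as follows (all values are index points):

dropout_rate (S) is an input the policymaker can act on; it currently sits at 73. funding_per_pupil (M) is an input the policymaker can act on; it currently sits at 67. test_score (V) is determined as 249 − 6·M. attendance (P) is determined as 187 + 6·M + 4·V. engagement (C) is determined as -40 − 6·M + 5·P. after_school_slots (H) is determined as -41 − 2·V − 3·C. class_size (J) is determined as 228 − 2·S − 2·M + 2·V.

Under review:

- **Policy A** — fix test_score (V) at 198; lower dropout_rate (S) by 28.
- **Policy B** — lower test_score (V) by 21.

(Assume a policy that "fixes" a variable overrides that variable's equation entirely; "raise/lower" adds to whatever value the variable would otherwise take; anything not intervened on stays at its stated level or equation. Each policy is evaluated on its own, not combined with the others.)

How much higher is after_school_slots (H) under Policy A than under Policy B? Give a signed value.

Policy A (V := 198, S − 28):
  M = 67
  V = 198
  P = 187 + 6·67 + 4·198 = 1381
  C = -40 − 6·67 + 5·1381 = 6463
  H = -41 − 2·198 − 3·6463 = -19826
Policy B (V − 21):
  M = 67
  V = 249 − 6·67 (−21 from intervention) = -174
  P = 187 + 6·67 + 4·(-174) = -107
  C = -40 − 6·67 + 5·(-107) = -977
  H = -41 − 2·(-174) − 3·(-977) = 3238
H: -19826 − 3238 = -23064

-23064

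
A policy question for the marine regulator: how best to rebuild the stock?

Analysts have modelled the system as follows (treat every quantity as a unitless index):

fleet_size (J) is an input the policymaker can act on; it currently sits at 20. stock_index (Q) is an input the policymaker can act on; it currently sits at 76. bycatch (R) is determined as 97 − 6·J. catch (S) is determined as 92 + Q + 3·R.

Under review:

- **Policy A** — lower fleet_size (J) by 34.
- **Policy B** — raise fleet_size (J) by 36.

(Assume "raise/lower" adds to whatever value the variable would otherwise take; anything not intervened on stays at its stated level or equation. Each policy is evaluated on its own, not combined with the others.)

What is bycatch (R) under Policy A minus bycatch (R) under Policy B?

420

Policy A (J − 34):
  J = 20 − 34 = -14
  R = 97 − 6·(-14) = 181
Policy B (J + 36):
  J = 20 + 36 = 56
  R = 97 − 6·56 = -239
R: 181 − (-239) = 420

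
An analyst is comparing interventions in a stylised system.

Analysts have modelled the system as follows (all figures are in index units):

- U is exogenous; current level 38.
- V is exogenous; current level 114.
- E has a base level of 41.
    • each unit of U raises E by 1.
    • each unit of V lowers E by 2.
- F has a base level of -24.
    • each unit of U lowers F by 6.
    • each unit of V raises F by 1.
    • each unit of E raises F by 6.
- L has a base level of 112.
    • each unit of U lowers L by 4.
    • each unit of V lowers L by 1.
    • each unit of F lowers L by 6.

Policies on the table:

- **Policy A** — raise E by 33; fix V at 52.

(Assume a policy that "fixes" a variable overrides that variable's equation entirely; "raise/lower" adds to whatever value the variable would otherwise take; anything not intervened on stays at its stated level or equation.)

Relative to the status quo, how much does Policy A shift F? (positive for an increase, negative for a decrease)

880

Baseline:
  U = 38
  V = 114
  E = 41 + 38 − 2·114 = -149
  F = -24 − 6·38 + 114 + 6·(-149) = -1032
Policy A (E + 33, V := 52):
  U = 38
  V = 52
  E = 41 + 38 − 2·52 (+33 from intervention) = 8
  F = -24 − 6·38 + 52 + 6·8 = -152
Change in F: -152 − (-1032) = 880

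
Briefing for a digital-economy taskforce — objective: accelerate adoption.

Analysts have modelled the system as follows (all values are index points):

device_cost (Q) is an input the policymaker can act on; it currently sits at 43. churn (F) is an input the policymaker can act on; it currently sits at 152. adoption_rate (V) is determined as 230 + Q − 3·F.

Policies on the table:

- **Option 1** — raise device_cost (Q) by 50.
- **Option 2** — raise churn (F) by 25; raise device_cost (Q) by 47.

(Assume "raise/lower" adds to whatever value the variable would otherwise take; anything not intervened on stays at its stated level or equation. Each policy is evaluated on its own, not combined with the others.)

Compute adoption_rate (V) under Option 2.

Option 2 (F + 25, Q + 47):
  Q = 43 + 47 = 90
  F = 152 + 25 = 177
  V = 230 + 90 − 3·177 = -211

-211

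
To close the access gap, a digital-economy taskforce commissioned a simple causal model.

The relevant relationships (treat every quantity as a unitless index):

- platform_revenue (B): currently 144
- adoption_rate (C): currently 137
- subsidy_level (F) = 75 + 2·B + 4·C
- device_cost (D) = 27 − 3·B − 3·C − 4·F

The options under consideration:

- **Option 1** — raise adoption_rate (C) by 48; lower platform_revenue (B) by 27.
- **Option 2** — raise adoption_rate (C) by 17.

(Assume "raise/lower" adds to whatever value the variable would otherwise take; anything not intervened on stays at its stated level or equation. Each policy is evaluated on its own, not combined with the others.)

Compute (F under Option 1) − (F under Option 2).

Option 1 (C + 48, B − 27):
  B = 144 − 27 = 117
  C = 137 + 48 = 185
  F = 75 + 2·117 + 4·185 = 1049
Option 2 (C + 17):
  B = 144
  C = 137 + 17 = 154
  F = 75 + 2·144 + 4·154 = 979
F: 1049 − 979 = 70

70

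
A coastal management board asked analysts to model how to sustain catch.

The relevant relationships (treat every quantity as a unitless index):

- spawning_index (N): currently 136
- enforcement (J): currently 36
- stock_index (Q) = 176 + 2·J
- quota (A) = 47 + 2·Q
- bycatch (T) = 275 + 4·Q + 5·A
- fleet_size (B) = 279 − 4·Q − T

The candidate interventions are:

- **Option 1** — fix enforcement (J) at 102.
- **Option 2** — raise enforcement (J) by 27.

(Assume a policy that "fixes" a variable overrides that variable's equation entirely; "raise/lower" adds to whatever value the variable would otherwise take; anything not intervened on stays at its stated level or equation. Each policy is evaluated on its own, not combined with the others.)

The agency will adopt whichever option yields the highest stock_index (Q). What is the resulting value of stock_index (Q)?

Option 1 (J := 102):
  J = 102
  Q = 176 + 2·102 = 380
Option 2 (J + 27):
  J = 36 + 27 = 63
  Q = 176 + 2·63 = 302
Comparing — Option 1: Q=380, Option 2: Q=302. Highest is 380 (Option 1).

380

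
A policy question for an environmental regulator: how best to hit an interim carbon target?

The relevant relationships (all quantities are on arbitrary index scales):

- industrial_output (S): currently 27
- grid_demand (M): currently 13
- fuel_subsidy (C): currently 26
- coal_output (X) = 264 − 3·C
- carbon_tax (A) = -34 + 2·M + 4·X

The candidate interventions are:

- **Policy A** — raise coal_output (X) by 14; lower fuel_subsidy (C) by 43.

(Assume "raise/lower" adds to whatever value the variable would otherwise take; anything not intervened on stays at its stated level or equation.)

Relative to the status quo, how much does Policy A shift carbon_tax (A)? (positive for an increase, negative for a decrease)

Baseline:
  M = 13
  C = 26
  X = 264 − 3·26 = 186
  A = -34 + 2·13 + 4·186 = 736
Policy A (X + 14, C − 43):
  M = 13
  C = 26 − 43 = -17
  X = 264 − 3·(-17) (+14 from intervention) = 329
  A = -34 + 2·13 + 4·329 = 1308
Change in A: 1308 − 736 = 572

572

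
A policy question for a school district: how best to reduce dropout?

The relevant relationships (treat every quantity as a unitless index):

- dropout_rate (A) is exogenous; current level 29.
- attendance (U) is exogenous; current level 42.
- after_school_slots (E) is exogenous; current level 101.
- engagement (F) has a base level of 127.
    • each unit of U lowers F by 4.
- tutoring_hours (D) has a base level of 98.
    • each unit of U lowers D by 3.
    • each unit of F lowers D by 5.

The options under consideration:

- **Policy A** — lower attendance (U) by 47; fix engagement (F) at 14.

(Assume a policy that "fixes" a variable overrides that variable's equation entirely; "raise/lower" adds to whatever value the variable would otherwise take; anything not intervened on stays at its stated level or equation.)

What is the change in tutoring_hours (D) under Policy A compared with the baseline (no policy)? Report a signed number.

-134

Baseline:
  U = 42
  F = 127 − 4·42 = -41
  D = 98 − 3·42 − 5·(-41) = 177
Policy A (U − 47, F := 14):
  U = 42 − 47 = -5
  F = 14
  D = 98 − 3·(-5) − 5·14 = 43
Change in D: 43 − 177 = -134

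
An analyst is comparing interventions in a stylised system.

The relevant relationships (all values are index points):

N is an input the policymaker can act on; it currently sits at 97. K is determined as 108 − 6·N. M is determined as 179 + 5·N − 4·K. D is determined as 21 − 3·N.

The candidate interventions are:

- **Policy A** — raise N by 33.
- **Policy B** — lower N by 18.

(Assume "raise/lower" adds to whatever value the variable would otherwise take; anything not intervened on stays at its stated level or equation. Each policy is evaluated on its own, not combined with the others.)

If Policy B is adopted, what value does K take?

Policy B (N − 18):
  N = 97 − 18 = 79
  K = 108 − 6·79 = -366

-366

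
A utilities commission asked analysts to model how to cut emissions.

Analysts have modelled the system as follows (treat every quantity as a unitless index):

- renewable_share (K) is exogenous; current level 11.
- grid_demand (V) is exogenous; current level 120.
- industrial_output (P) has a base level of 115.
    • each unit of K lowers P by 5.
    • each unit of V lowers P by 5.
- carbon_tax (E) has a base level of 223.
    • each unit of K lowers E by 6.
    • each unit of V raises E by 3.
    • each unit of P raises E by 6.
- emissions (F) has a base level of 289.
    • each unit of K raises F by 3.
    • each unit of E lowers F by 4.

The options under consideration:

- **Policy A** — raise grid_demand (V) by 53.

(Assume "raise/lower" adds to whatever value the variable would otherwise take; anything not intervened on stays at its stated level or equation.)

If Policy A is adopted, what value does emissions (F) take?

16938

Policy A (V + 53):
  K = 11
  V = 120 + 53 = 173
  P = 115 − 5·11 − 5·173 = -805
  E = 223 − 6·11 + 3·173 + 6·(-805) = -4154
  F = 289 + 3·11 − 4·(-4154) = 16938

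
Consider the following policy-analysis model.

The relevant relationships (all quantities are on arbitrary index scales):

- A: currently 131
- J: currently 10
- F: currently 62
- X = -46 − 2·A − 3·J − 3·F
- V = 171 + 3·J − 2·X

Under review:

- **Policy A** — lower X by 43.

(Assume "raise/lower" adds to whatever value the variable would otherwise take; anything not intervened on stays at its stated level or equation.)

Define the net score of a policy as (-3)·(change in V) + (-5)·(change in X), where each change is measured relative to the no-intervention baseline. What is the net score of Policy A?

-43

Baseline:
  A = 131
  J = 10
  F = 62
  X = -46 − 2·131 − 3·10 − 3·62 = -524
  V = 171 + 3·10 − 2·(-524) = 1249
Policy A (X − 43):
  A = 131
  J = 10
  F = 62
  X = -46 − 2·131 − 3·10 − 3·62 (−43 from intervention) = -567
  V = 171 + 3·10 − 2·(-567) = 1335
ΔV = 1335 − 1249 = 86; ΔX = -567 − (-524) = -43
Score = (-3)·86 + (-5)·(-43) = -43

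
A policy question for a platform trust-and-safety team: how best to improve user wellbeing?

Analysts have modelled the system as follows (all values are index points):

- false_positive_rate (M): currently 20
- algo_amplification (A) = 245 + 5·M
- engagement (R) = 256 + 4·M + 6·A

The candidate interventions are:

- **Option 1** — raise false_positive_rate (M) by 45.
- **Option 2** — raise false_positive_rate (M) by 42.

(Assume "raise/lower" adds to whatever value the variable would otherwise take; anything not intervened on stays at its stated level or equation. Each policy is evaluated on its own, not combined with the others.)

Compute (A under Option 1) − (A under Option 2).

Option 1 (M + 45):
  M = 20 + 45 = 65
  A = 245 + 5·65 = 570
Option 2 (M + 42):
  M = 20 + 42 = 62
  A = 245 + 5·62 = 555
A: 570 − 555 = 15

15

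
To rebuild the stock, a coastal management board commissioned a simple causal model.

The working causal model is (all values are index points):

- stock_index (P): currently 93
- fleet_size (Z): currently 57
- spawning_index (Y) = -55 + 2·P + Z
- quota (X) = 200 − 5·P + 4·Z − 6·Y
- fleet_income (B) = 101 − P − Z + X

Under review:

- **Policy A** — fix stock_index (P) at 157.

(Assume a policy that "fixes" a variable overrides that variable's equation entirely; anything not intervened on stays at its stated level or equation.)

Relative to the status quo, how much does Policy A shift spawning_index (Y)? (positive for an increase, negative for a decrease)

128

Baseline:
  P = 93
  Z = 57
  Y = -55 + 2·93 + 57 = 188
Policy A (P := 157):
  P = 157
  Z = 57
  Y = -55 + 2·157 + 57 = 316
Change in Y: 316 − 188 = 128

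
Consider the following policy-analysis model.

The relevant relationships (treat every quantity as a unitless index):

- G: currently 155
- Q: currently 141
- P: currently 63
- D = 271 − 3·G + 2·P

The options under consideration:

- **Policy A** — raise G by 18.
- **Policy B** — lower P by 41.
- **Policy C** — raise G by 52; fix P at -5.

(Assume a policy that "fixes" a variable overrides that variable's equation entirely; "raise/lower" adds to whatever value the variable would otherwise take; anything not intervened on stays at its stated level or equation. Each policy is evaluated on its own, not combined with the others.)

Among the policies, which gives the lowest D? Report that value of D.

Policy A (G + 18):
  G = 155 + 18 = 173
  P = 63
  D = 271 − 3·173 + 2·63 = -122
Policy B (P − 41):
  G = 155
  P = 63 − 41 = 22
  D = 271 − 3·155 + 2·22 = -150
Policy C (G + 52, P := -5):
  G = 155 + 52 = 207
  P = -5
  D = 271 − 3·207 + 2·(-5) = -360
Comparing — Policy A: D=-122, Policy B: D=-150, Policy C: D=-360. Lowest is -360 (Policy C).

-360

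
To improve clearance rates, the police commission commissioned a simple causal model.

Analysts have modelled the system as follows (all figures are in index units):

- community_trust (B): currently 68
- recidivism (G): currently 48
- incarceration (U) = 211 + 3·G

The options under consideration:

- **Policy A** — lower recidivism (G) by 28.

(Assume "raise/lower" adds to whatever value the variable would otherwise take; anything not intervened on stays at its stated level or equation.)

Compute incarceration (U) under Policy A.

Policy A (G − 28):
  G = 48 − 28 = 20
  U = 211 + 3·20 = 271

271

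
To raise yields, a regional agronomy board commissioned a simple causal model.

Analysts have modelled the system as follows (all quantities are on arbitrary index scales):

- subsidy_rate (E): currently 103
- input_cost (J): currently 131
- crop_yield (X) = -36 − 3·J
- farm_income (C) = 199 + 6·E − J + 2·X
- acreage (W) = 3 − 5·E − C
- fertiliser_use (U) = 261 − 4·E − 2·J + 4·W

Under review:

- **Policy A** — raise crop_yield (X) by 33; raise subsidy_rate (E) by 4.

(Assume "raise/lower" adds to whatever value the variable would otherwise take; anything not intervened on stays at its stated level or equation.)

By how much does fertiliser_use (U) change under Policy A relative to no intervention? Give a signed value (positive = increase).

-456

Baseline:
  E = 103
  J = 131
  X = -36 − 3·131 = -429
  C = 199 + 6·103 − 131 + 2·(-429) = -172
  W = 3 − 5·103 − (-172) = -340
  U = 261 − 4·103 − 2·131 + 4·(-340) = -1773
Policy A (X + 33, E + 4):
  E = 103 + 4 = 107
  J = 131
  X = -36 − 3·131 (+33 from intervention) = -396
  C = 199 + 6·107 − 131 + 2·(-396) = -82
  W = 3 − 5·107 − (-82) = -450
  U = 261 − 4·107 − 2·131 + 4·(-450) = -2229
Change in U: -2229 − (-1773) = -456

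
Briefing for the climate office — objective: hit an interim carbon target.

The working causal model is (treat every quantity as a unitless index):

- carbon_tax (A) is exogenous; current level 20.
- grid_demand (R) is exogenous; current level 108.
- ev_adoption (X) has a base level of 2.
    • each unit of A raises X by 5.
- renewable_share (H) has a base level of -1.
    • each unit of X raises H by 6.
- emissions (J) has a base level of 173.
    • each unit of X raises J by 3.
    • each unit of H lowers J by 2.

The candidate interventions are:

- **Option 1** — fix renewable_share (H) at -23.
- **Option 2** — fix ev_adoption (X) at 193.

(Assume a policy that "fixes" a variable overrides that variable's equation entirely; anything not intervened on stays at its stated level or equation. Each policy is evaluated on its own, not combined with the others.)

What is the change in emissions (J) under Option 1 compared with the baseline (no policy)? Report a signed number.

1268

Baseline:
  A = 20
  X = 2 + 5·20 = 102
  H = -1 + 6·102 = 611
  J = 173 + 3·102 − 2·611 = -743
Option 1 (H := -23):
  A = 20
  X = 2 + 5·20 = 102
  H = -23
  J = 173 + 3·102 − 2·(-23) = 525
Change in J: 525 − (-743) = 1268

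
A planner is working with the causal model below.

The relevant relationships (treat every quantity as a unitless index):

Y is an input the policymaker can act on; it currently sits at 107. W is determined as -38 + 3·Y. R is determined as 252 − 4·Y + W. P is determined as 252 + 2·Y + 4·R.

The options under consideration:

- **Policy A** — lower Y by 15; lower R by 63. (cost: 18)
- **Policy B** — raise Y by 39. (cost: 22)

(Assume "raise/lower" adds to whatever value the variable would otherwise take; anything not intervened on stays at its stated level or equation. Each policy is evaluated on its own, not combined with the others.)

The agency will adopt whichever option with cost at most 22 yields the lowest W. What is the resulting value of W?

238

Policy A (Y − 15, R − 63):
  Y = 107 − 15 = 92
  W = -38 + 3·92 = 238
Policy B (Y + 39):
  Y = 107 + 39 = 146
  W = -38 + 3·146 = 400
Comparing — Policy A: W=238, Policy B: W=400. Lowest is 238 (Policy A).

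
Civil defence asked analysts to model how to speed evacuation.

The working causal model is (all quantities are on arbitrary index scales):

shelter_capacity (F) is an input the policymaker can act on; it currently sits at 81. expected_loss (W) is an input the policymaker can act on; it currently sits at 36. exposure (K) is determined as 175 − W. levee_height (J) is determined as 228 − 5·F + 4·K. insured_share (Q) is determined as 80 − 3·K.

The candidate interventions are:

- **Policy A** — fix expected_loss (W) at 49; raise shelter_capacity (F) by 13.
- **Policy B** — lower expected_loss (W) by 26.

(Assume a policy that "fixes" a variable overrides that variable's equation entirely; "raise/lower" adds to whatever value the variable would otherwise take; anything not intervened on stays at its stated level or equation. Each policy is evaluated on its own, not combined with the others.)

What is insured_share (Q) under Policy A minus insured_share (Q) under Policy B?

117

Policy A (W := 49, F + 13):
  W = 49
  K = 175 − 49 = 126
  Q = 80 − 3·126 = -298
Policy B (W − 26):
  W = 36 − 26 = 10
  K = 175 − 10 = 165
  Q = 80 − 3·165 = -415
Q: -298 − (-415) = 117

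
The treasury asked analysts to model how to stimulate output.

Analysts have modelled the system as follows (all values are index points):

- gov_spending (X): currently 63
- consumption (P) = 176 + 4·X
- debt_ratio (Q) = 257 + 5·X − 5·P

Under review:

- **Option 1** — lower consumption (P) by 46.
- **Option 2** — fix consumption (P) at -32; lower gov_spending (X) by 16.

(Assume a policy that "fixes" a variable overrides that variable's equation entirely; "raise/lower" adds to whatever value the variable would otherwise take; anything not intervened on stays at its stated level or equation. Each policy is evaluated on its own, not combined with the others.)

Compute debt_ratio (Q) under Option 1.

Option 1 (P − 46):
  X = 63
  P = 176 + 4·63 (−46 from intervention) = 382
  Q = 257 + 5·63 − 5·382 = -1338

-1338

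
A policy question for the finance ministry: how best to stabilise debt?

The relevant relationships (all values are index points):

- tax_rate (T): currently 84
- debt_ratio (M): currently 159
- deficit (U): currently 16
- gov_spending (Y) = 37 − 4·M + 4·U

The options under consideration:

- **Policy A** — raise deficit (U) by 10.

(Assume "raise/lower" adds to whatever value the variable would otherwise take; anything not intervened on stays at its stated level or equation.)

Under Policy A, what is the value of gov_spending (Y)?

Policy A (U + 10):
  M = 159
  U = 16 + 10 = 26
  Y = 37 − 4·159 + 4·26 = -495

-495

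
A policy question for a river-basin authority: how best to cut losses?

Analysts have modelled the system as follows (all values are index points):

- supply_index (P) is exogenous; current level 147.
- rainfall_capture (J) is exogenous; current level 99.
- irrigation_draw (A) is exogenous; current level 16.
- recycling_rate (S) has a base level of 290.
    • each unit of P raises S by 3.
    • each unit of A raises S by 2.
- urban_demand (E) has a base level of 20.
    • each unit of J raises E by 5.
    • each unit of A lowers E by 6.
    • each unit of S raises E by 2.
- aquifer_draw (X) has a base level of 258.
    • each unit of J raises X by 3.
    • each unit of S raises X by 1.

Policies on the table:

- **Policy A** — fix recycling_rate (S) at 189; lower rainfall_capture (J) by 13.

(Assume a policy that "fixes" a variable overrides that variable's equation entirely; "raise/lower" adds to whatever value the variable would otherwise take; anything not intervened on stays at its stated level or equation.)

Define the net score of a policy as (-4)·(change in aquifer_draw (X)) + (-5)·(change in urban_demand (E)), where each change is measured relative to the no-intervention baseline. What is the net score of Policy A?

Baseline:
  P = 147
  J = 99
  A = 16
  S = 290 + 3·147 + 2·16 = 763
  E = 20 + 5·99 − 6·16 + 2·763 = 1945
  X = 258 + 3·99 + 763 = 1318
Policy A (S := 189, J − 13):
  P = 147
  J = 99 − 13 = 86
  A = 16
  S = 189
  E = 20 + 5·86 − 6·16 + 2·189 = 732
  X = 258 + 3·86 + 189 = 705
ΔX = 705 − 1318 = -613; ΔE = 732 − 1945 = -1213
Score = (-4)·(-613) + (-5)·(-1213) = 8517

8517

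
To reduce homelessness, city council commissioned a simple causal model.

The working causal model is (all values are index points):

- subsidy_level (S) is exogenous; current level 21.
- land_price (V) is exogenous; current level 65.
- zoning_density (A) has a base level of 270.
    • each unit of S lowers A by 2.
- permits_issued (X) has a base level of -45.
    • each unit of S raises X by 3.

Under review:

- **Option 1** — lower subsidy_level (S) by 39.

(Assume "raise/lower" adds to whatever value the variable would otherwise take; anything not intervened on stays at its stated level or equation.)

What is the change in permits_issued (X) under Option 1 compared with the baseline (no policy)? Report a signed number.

-117

Baseline:
  S = 21
  X = -45 + 3·21 = 18
Option 1 (S − 39):
  S = 21 − 39 = -18
  X = -45 + 3·(-18) = -99
Change in X: -99 − 18 = -117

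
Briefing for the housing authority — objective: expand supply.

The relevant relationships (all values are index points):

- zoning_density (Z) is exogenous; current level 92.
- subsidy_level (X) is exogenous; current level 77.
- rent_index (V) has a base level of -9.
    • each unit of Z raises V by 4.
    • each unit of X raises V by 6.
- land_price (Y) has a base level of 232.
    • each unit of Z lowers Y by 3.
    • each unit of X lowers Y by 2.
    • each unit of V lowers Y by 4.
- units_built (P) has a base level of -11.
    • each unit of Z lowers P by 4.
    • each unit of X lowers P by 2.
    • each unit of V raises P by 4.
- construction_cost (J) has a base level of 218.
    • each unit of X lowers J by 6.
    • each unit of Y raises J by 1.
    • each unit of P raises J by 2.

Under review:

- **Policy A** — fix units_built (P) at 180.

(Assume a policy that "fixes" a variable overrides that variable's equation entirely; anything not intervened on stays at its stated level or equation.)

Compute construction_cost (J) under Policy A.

-3366

Policy A (P := 180):
  Z = 92
  X = 77
  V = -9 + 4·92 + 6·77 = 821
  Y = 232 − 3·92 − 2·77 − 4·821 = -3482
  P = 180
  J = 218 − 6·77 + (-3482) + 2·180 = -3366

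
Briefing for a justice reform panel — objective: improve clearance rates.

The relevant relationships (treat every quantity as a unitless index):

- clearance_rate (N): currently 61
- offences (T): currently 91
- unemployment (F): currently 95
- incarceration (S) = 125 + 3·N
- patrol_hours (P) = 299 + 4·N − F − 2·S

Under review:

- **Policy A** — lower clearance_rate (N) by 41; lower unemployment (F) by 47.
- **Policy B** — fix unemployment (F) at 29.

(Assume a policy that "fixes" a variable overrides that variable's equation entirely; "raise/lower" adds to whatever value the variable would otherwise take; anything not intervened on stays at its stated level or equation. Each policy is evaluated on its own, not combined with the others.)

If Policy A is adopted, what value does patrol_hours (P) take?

Policy A (N − 41, F − 47):
  N = 61 − 41 = 20
  F = 95 − 47 = 48
  S = 125 + 3·20 = 185
  P = 299 + 4·20 − 48 − 2·185 = -39

-39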